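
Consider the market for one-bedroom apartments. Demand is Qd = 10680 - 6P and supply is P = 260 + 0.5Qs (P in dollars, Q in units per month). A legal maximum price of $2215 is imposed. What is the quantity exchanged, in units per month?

2280

Rearranging supply gives Qs = 2P - 520. Equilibrium: 10680 - 6P = 2P - 520, so 11200 = 8P and P* = 1400, Q* = 2280.
The ceiling of 2215 is above the equilibrium price 1400, so it is not binding; the market clears at P* = 1400, Q* = 2280.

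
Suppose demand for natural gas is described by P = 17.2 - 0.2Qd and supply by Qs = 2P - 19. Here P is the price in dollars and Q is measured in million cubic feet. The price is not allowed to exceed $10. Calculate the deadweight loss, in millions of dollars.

35

Rearranging demand gives Qd = 86 - 5P. Setting quantity demanded equal to quantity supplied, 86 - 5P = 2P - 19, gives P* = 15 and Q* = 11.
Because the ceiling (10) lies below the market-clearing price, it is binding.
At P = 10: Qd = 86 - 5·10 = 36 and Qs = 2·10 - 19 = 1.
Quantity traded falls to 1. At Q = 1 the demand price is (86 - 1)/5 = 17 and the supply price is (19 + 1)/2 = 10.
Deadweight loss = ½ · (17 - 10) · (11 - 1) = ½ · 7 · 10 = 35.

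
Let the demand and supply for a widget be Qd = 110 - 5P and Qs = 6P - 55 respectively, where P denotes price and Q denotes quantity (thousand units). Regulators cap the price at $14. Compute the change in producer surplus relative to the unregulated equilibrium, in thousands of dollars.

-32

Setting quantity demanded equal to quantity supplied, 110 - 5P = 6P - 55, gives P* = 15 and Q* = 35.
Because the ceiling (14) lies below the market-clearing price, it is binding.
At P = 14: Qd = 110 - 5·14 = 40 and Qs = 6·14 - 55 = 29.
Producer surplus without the control is ½ · (15 - 55/6) · 35 = 1225/12.
With the ceiling, producers sell 29 units at 14, so PS = ½ · (14 - 55/6) · 29 = 841/12.
Change in producer surplus = 841/12 - 1225/12 = -32.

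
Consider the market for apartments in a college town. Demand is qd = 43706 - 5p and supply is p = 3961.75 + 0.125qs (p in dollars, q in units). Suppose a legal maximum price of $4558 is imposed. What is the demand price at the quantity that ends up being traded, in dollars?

7787.2

Rearranging supply gives qs = 8p - 31694. Without the control the market clears where 43706 - 5p = 8p - 31694, i.e. p* = 5800 and q* = 14706.
Because the ceiling (4558) lies below the market-clearing price, it is binding.
At p = 4558: qd = 43706 - 5·4558 = 20916 and qs = 8·4558 - 31694 = 4770.
Only 4770 units reach the market. On the demand curve, the marginal buyer's willingness to pay at q = 4770 is (43706 - 4770)/5 = 7787.2.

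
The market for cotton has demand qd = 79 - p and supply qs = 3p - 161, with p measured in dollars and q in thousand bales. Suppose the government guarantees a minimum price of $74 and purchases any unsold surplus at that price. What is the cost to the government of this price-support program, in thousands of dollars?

In a free market, 79 - p = 3p - 161 gives the equilibrium p* = 60, q* = 19.
The floor of 74 is above the equilibrium price 60, so it binds.
At p = 74: qd = 79 - 74 = 5 and qs = 3·74 - 161 = 61.
Surplus = qs - qd = 56.
Government expenditure = surplus × support price = 56 × 74 = 4144.

4144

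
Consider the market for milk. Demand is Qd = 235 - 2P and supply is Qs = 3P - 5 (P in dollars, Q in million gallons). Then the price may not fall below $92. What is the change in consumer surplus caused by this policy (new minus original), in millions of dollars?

-4180

In a free market, 235 - 2P = 3P - 5 gives the equilibrium P* = 48, Q* = 139.
Since 92 > 48, the floor is binding.
At P = 92: Qd = 235 - 2·92 = 51 and Qs = 3·92 - 5 = 271.
Consumer surplus without the control is ½ · (117.5 - 48) · 139 = 4830.25.
With the floor, consumers buy 51 units at 92, so CS = ½ · (117.5 - 92) · 51 = 650.25.
Change in consumer surplus = 650.25 - 4830.25 = -4180.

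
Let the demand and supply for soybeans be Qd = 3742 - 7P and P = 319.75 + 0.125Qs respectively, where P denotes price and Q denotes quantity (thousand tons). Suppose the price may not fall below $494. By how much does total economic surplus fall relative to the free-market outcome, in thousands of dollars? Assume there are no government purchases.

35936.25

Rearranging supply gives Qs = 8P - 2558. Equilibrium: 3742 - 7P = 8P - 2558, so 6300 = 15P and P* = 420, Q* = 802.
Since 494 > 420, the floor is binding.
At P = 494: Qd = 3742 - 7·494 = 284 and Qs = 8·494 - 2558 = 1394.
Quantity traded falls to 284. At Q = 284 the demand price is (3742 - 284)/7 = 494 and the supply price is (2558 + 284)/8 = 355.25.
Deadweight loss = ½ · (494 - 355.25) · (802 - 284) = ½ · 138.75 · 518 = 35936.25.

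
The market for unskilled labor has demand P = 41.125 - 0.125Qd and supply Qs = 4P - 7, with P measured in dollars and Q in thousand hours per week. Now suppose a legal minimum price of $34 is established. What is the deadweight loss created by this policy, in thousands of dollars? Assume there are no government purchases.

Rearranging demand gives Qd = 329 - 8P. Setting quantity demanded equal to quantity supplied, 329 - 8P = 4P - 7, gives P* = 28 and Q* = 105.
Because the floor (34) lies above the market-clearing price, it is binding.
At P = 34: Qd = 329 - 8·34 = 57 and Qs = 4·34 - 7 = 129.
Quantity traded falls to 57. At Q = 57 the demand price is (329 - 57)/8 = 34 and the supply price is (7 + 57)/4 = 16.
Deadweight loss = ½ · (34 - 16) · (105 - 57) = ½ · 18 · 48 = 432.

432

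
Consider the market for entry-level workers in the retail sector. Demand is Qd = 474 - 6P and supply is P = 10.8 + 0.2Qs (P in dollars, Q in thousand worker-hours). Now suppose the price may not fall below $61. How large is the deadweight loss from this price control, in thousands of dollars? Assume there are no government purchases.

1115.4

Rearranging supply gives Qs = 5P - 54. In a free market, 474 - 6P = 5P - 54 gives the equilibrium P* = 48, Q* = 186.
The floor of 61 is above the equilibrium price 48, so it binds.
At P = 61: Qd = 474 - 6·61 = 108 and Qs = 5·61 - 54 = 251.
Quantity traded falls to 108. At Q = 108 the demand price is (474 - 108)/6 = 61 and the supply price is (54 + 108)/5 = 32.4.
Deadweight loss = ½ · (61 - 32.4) · (186 - 108) = ½ · 28.6 · 78 = 1115.4.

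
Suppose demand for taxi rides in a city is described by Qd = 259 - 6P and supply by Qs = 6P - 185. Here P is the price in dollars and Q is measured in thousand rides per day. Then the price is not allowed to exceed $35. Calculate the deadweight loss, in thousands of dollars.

24

In a free market, 259 - 6P = 6P - 185 gives the equilibrium P* = 37, Q* = 37.
The ceiling of 35 is below the equilibrium price 37, so it binds.
At P = 35: Qd = 259 - 6·35 = 49 and Qs = 6·35 - 185 = 25.
Quantity traded falls to 25. At Q = 25 the demand price is (259 - 25)/6 = 39 and the supply price is (185 + 25)/6 = 35.
Deadweight loss = ½ · (39 - 35) · (37 - 25) = ½ · 4 · 12 = 24.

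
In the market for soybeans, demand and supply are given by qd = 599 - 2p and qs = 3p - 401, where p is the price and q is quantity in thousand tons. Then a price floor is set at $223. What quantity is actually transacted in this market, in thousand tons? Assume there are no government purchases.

153

Equilibrium: 599 - 2p = 3p - 401, so 1000 = 5p and p* = 200, q* = 199.
The floor of 223 is above the equilibrium price 200, so it binds.
At p = 223: qd = 599 - 2·223 = 153 and qs = 3·223 - 401 = 268.
The quantity actually transacted is the short side, demand: 153.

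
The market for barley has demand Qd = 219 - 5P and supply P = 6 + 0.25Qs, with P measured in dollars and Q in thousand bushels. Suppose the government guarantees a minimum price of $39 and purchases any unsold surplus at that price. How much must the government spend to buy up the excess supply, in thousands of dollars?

Rearranging supply gives Qs = 4P - 24. In a free market, 219 - 5P = 4P - 24 gives the equilibrium P* = 27, Q* = 84.
Since 39 > 27, the floor is binding.
At P = 39: Qd = 219 - 5·39 = 24 and Qs = 4·39 - 24 = 132.
Surplus = Qs - Qd = 108.
Government expenditure = surplus × support price = 108 × 39 = 4212.

4212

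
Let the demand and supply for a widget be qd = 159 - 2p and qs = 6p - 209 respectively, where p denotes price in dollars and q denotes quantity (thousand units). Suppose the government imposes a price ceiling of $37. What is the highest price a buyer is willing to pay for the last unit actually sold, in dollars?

Equilibrium: 159 - 2p = 6p - 209, so 368 = 8p and p* = 46, q* = 67.
The ceiling of 37 is below the equilibrium price 46, so it binds.
At p = 37: qd = 159 - 2·37 = 85 and qs = 6·37 - 209 = 13.
Only 13 units reach the market. On the demand curve, the marginal buyer's willingness to pay at q = 13 is (159 - 13)/2 = 73.

73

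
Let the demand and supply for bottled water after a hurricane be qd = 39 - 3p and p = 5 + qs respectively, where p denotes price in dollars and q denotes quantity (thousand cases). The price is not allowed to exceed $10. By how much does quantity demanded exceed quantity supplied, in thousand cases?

Rearranging supply gives qs = p - 5. In a free market, 39 - 3p = p - 5 gives the equilibrium p* = 11, q* = 6.
The ceiling of 10 is below the equilibrium price 11, so it binds.
At p = 10: qd = 39 - 3·10 = 9 and qs = 10 - 5 = 5.
Shortage = qd - qs = 9 - 5 = 4.

4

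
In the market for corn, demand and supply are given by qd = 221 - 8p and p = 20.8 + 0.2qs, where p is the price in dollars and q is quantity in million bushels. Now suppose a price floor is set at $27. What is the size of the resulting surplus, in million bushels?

Rearranging supply gives qs = 5p - 104. In a free market, 221 - 8p = 5p - 104 gives the equilibrium p* = 25, q* = 21.
Because the floor (27) lies above the market-clearing price, it is binding.
At p = 27: qd = 221 - 8·27 = 5 and qs = 5·27 - 104 = 31.
Surplus = qs - qd = 31 - 5 = 26.

26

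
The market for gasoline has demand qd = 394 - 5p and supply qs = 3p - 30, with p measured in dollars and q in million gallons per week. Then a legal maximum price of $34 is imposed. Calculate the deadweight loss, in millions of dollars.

Setting quantity demanded equal to quantity supplied, 394 - 5p = 3p - 30, gives p* = 53 and q* = 129.
The ceiling of 34 is below the equilibrium price 53, so it binds.
At p = 34: qd = 394 - 5·34 = 224 and qs = 3·34 - 30 = 72.
Quantity traded falls to 72. At q = 72 the demand price is (394 - 72)/5 = 64.4 and the supply price is (30 + 72)/3 = 34.
Deadweight loss = ½ · (64.4 - 34) · (129 - 72) = ½ · 30.4 · 57 = 866.4.

866.4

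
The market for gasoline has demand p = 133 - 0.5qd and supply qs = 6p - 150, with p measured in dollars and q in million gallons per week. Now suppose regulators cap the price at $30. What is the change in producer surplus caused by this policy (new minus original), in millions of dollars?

-2112

Rearranging demand gives qd = 266 - 2p. Equilibrium: 266 - 2p = 6p - 150, so 416 = 8p and p* = 52, q* = 162.
Since 30 < 52, the ceiling is binding.
At p = 30: qd = 266 - 2·30 = 206 and qs = 6·30 - 150 = 30.
Producer surplus without the control is ½ · (52 - 25) · 162 = 2187.
With the ceiling, producers sell 30 units at 30, so PS = ½ · (30 - 25) · 30 = 75.
Change in producer surplus = 75 - 2187 = -2112.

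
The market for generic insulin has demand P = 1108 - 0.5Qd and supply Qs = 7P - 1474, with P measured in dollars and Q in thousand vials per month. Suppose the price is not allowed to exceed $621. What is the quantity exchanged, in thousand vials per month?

Rearranging demand gives Qd = 2216 - 2P. Without the control the market clears where 2216 - 2P = 7P - 1474, i.e. P* = 410 and Q* = 1396.
Since 621 is above P* = 410, the ceiling does not bind and the free-market outcome prevails.

1396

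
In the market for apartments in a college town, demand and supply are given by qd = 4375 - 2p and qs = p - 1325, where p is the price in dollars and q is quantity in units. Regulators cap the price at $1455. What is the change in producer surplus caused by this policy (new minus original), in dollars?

-156862.5

Equilibrium: 4375 - 2p = p - 1325, so 5700 = 3p and p* = 1900, q* = 575.
Because the ceiling (1455) lies below the market-clearing price, it is binding.
At p = 1455: qd = 4375 - 2·1455 = 1465 and qs = 1455 - 1325 = 130.
Producer surplus without the control is ½ · (1900 - 1325) · 575 = 165312.5.
With the ceiling, producers sell 130 units at 1455, so PS = ½ · (1455 - 1325) · 130 = 8450.
Change in producer surplus = 8450 - 165312.5 = -156862.5.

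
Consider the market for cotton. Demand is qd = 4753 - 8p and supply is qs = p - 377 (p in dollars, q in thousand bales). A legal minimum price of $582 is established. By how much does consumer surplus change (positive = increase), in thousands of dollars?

-1740

Setting quantity demanded equal to quantity supplied, 4753 - 8p = p - 377, gives p* = 570 and q* = 193.
Since 582 > 570, the floor is binding.
At p = 582: qd = 4753 - 8·582 = 97 and qs = 582 - 377 = 205.
Consumer surplus without the control is ½ · (594.125 - 570) · 193 = 2328.0625.
With the floor, consumers buy 97 units at 582, so CS = ½ · (594.125 - 582) · 97 = 588.0625.
Change in consumer surplus = 588.0625 - 2328.0625 = -1740.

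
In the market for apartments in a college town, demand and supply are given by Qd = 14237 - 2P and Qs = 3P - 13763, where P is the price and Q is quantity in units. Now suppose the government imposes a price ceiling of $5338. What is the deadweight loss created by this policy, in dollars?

257415

Equilibrium: 14237 - 2P = 3P - 13763, so 28000 = 5P and P* = 5600, Q* = 3037.
Since 5338 < 5600, the ceiling is binding.
At P = 5338: Qd = 14237 - 2·5338 = 3561 and Qs = 3·5338 - 13763 = 2251.
Quantity traded falls to 2251. At Q = 2251 the demand price is (14237 - 2251)/2 = 5993 and the supply price is (13763 + 2251)/3 = 5338.
Deadweight loss = ½ · (5993 - 5338) · (3037 - 2251) = ½ · 655 · 786 = 257415.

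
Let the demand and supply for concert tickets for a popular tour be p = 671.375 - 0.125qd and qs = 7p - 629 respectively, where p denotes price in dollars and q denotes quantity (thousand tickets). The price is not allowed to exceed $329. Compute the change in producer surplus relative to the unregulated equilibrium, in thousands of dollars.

Rearranging demand gives qd = 5371 - 8p. Equilibrium: 5371 - 8p = 7p - 629, so 6000 = 15p and p* = 400, q* = 2171.
Since 329 < 400, the ceiling is binding.
At p = 329: qd = 5371 - 8·329 = 2739 and qs = 7·329 - 629 = 1674.
Producer surplus without the control is ½ · (400 - 629/7) · 2171 = 4713241/14.
With the ceiling, producers sell 1674 units at 329, so PS = ½ · (329 - 629/7) · 1674 = 1401138/7.
Change in producer surplus = 1401138/7 - 4713241/14 = -136497.5.

-136497.5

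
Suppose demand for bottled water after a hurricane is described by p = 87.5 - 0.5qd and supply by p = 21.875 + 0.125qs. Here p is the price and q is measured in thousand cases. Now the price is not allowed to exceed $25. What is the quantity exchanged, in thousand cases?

25

Rearranging demand gives qd = 175 - 2p; rearranging supply gives qs = 8p - 175. Setting quantity demanded equal to quantity supplied, 175 - 2p = 8p - 175, gives p* = 35 and q* = 105.
The ceiling of 25 is below the equilibrium price 35, so it binds.
At p = 25: qd = 175 - 2·25 = 125 and qs = 8·25 - 175 = 25.
The quantity actually transacted is the short side, supply: 25.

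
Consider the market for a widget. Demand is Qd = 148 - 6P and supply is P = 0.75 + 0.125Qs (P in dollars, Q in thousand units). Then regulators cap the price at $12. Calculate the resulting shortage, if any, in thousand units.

0

Rearranging supply gives Qs = 8P - 6. Equilibrium: 148 - 6P = 8P - 6, so 154 = 14P and P* = 11, Q* = 82.
The ceiling of 12 is above the equilibrium price 11, so it is not binding; the market clears at P* = 11, Q* = 82.
Since the control does not bind, there is no shortage.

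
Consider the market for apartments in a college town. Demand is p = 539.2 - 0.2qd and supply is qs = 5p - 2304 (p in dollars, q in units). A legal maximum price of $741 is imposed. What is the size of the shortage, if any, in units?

Rearranging demand gives qd = 2696 - 5p. Equilibrium: 2696 - 5p = 5p - 2304, so 5000 = 10p and p* = 500, q* = 196.
The ceiling of 741 is above the equilibrium price 500, so it is not binding; the market clears at p* = 500, q* = 196.
Since the control does not bind, there is no shortage.

0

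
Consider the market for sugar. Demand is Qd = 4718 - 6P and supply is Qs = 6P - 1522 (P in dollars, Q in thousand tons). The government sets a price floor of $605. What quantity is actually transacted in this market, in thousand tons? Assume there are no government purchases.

1088

Equilibrium: 4718 - 6P = 6P - 1522, so 6240 = 12P and P* = 520, Q* = 1598.
Because the floor (605) lies above the market-clearing price, it is binding.
At P = 605: Qd = 4718 - 6·605 = 1088 and Qs = 6·605 - 1522 = 2108.
The quantity actually transacted is the short side, demand: 1088.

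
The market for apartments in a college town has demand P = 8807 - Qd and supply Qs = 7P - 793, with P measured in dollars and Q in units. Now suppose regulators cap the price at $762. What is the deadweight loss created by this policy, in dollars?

Rearranging demand gives Qd = 8807 - P. In a free market, 8807 - P = 7P - 793 gives the equilibrium P* = 1200, Q* = 7607.
The ceiling of 762 is below the equilibrium price 1200, so it binds.
At P = 762: Qd = 8807 - 762 = 8045 and Qs = 7·762 - 793 = 4541.
Quantity traded falls to 4541. At Q = 4541 the demand price is 8807 - 4541 = 4266 and the supply price is (793 + 4541)/7 = 762.
Deadweight loss = ½ · (4266 - 762) · (7607 - 4541) = ½ · 3504 · 3066 = 5371632.

5371632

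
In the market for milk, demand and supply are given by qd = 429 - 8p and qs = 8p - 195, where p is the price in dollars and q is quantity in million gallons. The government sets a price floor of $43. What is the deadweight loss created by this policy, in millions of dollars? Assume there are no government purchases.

In a free market, 429 - 8p = 8p - 195 gives the equilibrium p* = 39, q* = 117.
Since 43 > 39, the floor is binding.
At p = 43: qd = 429 - 8·43 = 85 and qs = 8·43 - 195 = 149.
Quantity traded falls to 85. At q = 85 the demand price is (429 - 85)/8 = 43 and the supply price is (195 + 85)/8 = 35.
Deadweight loss = ½ · (43 - 35) · (117 - 85) = ½ · 8 · 32 = 128.

128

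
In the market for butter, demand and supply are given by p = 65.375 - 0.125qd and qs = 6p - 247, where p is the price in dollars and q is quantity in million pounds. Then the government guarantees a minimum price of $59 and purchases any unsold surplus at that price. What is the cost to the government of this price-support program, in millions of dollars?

Rearranging demand gives qd = 523 - 8p. In a free market, 523 - 8p = 6p - 247 gives the equilibrium p* = 55, q* = 83.
Since 59 > 55, the floor is binding.
At p = 59: qd = 523 - 8·59 = 51 and qs = 6·59 - 247 = 107.
Surplus = qs - qd = 56.
Government expenditure = surplus × support price = 56 × 59 = 3304.

3304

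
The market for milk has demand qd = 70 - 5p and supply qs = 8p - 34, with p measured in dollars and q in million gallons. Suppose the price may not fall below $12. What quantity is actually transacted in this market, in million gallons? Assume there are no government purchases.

10

Setting quantity demanded equal to quantity supplied, 70 - 5p = 8p - 34, gives p* = 8 and q* = 30.
Because the floor (12) lies above the market-clearing price, it is binding.
At p = 12: qd = 70 - 5·12 = 10 and qs = 8·12 - 34 = 62.
The quantity actually transacted is the short side, demand: 10.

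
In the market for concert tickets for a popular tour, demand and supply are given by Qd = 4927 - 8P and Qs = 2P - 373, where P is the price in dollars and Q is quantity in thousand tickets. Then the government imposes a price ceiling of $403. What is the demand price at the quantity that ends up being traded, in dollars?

561.75

Without the control the market clears where 4927 - 8P = 2P - 373, i.e. P* = 530 and Q* = 687.
Since 403 < 530, the ceiling is binding.
At P = 403: Qd = 4927 - 8·403 = 1703 and Qs = 2·403 - 373 = 433.
Only 433 units reach the market. On the demand curve, the marginal buyer's willingness to pay at Q = 433 is (4927 - 433)/8 = 561.75.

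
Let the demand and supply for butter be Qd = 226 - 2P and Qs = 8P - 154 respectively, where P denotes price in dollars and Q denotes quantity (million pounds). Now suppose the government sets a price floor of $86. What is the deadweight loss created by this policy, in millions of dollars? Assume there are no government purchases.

2880

Without the control the market clears where 226 - 2P = 8P - 154, i.e. P* = 38 and Q* = 150.
Because the floor (86) lies above the market-clearing price, it is binding.
At P = 86: Qd = 226 - 2·86 = 54 and Qs = 8·86 - 154 = 534.
Quantity traded falls to 54. At Q = 54 the demand price is (226 - 54)/2 = 86 and the supply price is (154 + 54)/8 = 26.
Deadweight loss = ½ · (86 - 26) · (150 - 54) = ½ · 60 · 96 = 2880.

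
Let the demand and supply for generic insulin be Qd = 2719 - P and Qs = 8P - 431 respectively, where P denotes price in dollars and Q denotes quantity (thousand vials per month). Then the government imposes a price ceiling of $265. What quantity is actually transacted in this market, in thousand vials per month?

Equilibrium: 2719 - P = 8P - 431, so 3150 = 9P and P* = 350, Q* = 2369.
Since 265 < 350, the ceiling is binding.
At P = 265: Qd = 2719 - 265 = 2454 and Qs = 8·265 - 431 = 1689.
The quantity actually transacted is the short side, supply: 1689.

1689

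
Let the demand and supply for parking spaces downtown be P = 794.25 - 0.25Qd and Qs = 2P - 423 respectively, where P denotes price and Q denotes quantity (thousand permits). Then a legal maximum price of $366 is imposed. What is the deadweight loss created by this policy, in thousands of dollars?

82134

Rearranging demand gives Qd = 3177 - 4P. Without the control the market clears where 3177 - 4P = 2P - 423, i.e. P* = 600 and Q* = 777.
Since 366 < 600, the ceiling is binding.
At P = 366: Qd = 3177 - 4·366 = 1713 and Qs = 2·366 - 423 = 309.
Quantity traded falls to 309. At Q = 309 the demand price is (3177 - 309)/4 = 717 and the supply price is (423 + 309)/2 = 366.
Deadweight loss = ½ · (717 - 366) · (777 - 309) = ½ · 351 · 468 = 82134.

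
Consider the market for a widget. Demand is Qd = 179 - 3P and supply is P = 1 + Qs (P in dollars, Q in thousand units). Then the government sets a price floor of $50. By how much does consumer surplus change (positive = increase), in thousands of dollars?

Rearranging supply gives Qs = P - 1. In a free market, 179 - 3P = P - 1 gives the equilibrium P* = 45, Q* = 44.
The floor of 50 is above the equilibrium price 45, so it binds.
At P = 50: Qd = 179 - 3·50 = 29 and Qs = 50 - 1 = 49.
Consumer surplus without the control is ½ · (179/3 - 45) · 44 = 968/3.
With the floor, consumers buy 29 units at 50, so CS = ½ · (179/3 - 50) · 29 = 841/6.
Change in consumer surplus = 841/6 - 968/3 = -182.5.

-182.5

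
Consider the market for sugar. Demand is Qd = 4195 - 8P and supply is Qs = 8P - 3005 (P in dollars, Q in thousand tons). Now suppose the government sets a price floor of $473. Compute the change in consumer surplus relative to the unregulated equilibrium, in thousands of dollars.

-11569

In a free market, 4195 - 8P = 8P - 3005 gives the equilibrium P* = 450, Q* = 595.
The floor of 473 is above the equilibrium price 450, so it binds.
At P = 473: Qd = 4195 - 8·473 = 411 and Qs = 8·473 - 3005 = 779.
Consumer surplus without the control is ½ · (524.375 - 450) · 595 = 22126.5625.
With the floor, consumers buy 411 units at 473, so CS = ½ · (524.375 - 473) · 411 = 10557.5625.
Change in consumer surplus = 10557.5625 - 22126.5625 = -11569.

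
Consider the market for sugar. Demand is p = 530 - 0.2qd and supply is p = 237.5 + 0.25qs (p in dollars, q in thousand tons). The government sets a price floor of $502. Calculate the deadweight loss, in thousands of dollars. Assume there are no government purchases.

Rearranging demand gives qd = 2650 - 5p; rearranging supply gives qs = 4p - 950. Without the control the market clears where 2650 - 5p = 4p - 950, i.e. p* = 400 and q* = 650.
Because the floor (502) lies above the market-clearing price, it is binding.
At p = 502: qd = 2650 - 5·502 = 140 and qs = 4·502 - 950 = 1058.
Quantity traded falls to 140. At q = 140 the demand price is (2650 - 140)/5 = 502 and the supply price is (950 + 140)/4 = 272.5.
Deadweight loss = ½ · (502 - 272.5) · (650 - 140) = ½ · 229.5 · 510 = 58522.5.

58522.5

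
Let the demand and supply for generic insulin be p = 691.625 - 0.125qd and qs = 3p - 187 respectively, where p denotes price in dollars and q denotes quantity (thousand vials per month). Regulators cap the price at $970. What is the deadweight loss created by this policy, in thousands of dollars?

Rearranging demand gives qd = 5533 - 8p. Without the control the market clears where 5533 - 8p = 3p - 187, i.e. p* = 520 and q* = 1373.
Since 970 is above p* = 520, the ceiling does not bind and the free-market outcome prevails.
Since the control does not bind, no trades are prevented and deadweight loss is zero.

0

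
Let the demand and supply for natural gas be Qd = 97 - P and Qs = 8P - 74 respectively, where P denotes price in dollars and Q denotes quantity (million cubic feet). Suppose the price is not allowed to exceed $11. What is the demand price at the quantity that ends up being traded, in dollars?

Setting quantity demanded equal to quantity supplied, 97 - P = 8P - 74, gives P* = 19 and Q* = 78.
Since 11 < 19, the ceiling is binding.
At P = 11: Qd = 97 - 11 = 86 and Qs = 8·11 - 74 = 14.
Only 14 units reach the market. On the demand curve, the marginal buyer's willingness to pay at Q = 14 is (97 - 14) = 83.

83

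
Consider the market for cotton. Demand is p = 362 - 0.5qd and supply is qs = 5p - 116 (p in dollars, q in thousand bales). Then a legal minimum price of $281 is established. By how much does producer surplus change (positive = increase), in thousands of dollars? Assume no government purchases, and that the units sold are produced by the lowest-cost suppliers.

Rearranging demand gives qd = 724 - 2p. Equilibrium: 724 - 2p = 5p - 116, so 840 = 7p and p* = 120, q* = 484.
Since 281 > 120, the floor is binding.
At p = 281: qd = 724 - 2·281 = 162 and qs = 5·281 - 116 = 1289.
Producer surplus without the control is ½ · (120 - 23.2) · 484 = 23425.6.
With the floor, 162 units are sold at 281. The supply price at q = 162 is 55.6, so PS = ½ · [(281 - 23.2) + (281 - 55.6)] · 162 = 39139.2.
Change in producer surplus = 39139.2 - 23425.6 = 15713.6.

15713.6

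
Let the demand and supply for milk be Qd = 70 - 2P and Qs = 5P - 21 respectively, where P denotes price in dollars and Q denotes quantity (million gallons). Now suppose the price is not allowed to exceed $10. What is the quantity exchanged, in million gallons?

29

Setting quantity demanded equal to quantity supplied, 70 - 2P = 5P - 21, gives P* = 13 and Q* = 44.
Since 10 < 13, the ceiling is binding.
At P = 10: Qd = 70 - 2·10 = 50 and Qs = 5·10 - 21 = 29.
The quantity actually transacted is the short side, supply: 29.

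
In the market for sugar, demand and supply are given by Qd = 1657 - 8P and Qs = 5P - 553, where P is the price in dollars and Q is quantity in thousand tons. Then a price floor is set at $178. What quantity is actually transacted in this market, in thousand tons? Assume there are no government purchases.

Equilibrium: 1657 - 8P = 5P - 553, so 2210 = 13P and P* = 170, Q* = 297.
Because the floor (178) lies above the market-clearing price, it is binding.
At P = 178: Qd = 1657 - 8·178 = 233 and Qs = 5·178 - 553 = 337.
The quantity actually transacted is the short side, demand: 233.

233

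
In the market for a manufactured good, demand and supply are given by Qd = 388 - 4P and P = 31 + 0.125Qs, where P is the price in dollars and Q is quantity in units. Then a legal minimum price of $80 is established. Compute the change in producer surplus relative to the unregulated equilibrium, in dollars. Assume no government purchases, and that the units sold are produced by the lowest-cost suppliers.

Rearranging supply gives Qs = 8P - 248. In a free market, 388 - 4P = 8P - 248 gives the equilibrium P* = 53, Q* = 176.
The floor of 80 is above the equilibrium price 53, so it binds.
At P = 80: Qd = 388 - 4·80 = 68 and Qs = 8·80 - 248 = 392.
Producer surplus without the control is ½ · (53 - 31) · 176 = 1936.
With the floor, 68 units are sold at 80. The supply price at Q = 68 is 39.5, so PS = ½ · [(80 - 31) + (80 - 39.5)] · 68 = 3043.
Change in producer surplus = 3043 - 1936 = 1107.

1107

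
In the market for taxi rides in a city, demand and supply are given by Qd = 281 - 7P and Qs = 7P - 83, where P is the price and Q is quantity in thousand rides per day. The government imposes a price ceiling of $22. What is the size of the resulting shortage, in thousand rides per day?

56

Setting quantity demanded equal to quantity supplied, 281 - 7P = 7P - 83, gives P* = 26 and Q* = 99.
Since 22 < 26, the ceiling is binding.
At P = 22: Qd = 281 - 7·22 = 127 and Qs = 7·22 - 83 = 71.
Shortage = Qd - Qs = 127 - 71 = 56.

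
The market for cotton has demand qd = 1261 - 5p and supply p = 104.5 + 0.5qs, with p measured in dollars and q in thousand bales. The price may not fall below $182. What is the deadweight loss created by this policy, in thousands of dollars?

Rearranging supply gives qs = 2p - 209. Without the control the market clears where 1261 - 5p = 2p - 209, i.e. p* = 210 and q* = 211.
The floor of 182 is below the equilibrium price 210, so it is not binding; the market clears at p* = 210, q* = 211.
Since the control does not bind, no trades are prevented and deadweight loss is zero.

0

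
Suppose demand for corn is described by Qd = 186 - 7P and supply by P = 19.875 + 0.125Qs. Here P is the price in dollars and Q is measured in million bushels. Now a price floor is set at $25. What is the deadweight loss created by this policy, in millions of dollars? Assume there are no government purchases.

26.25

Rearranging supply gives Qs = 8P - 159. Without the control the market clears where 186 - 7P = 8P - 159, i.e. P* = 23 and Q* = 25.
Since 25 > 23, the floor is binding.
At P = 25: Qd = 186 - 7·25 = 11 and Qs = 8·25 - 159 = 41.
Quantity traded falls to 11. At Q = 11 the demand price is (186 - 11)/7 = 25 and the supply price is (159 + 11)/8 = 21.25.
Deadweight loss = ½ · (25 - 21.25) · (25 - 11) = ½ · 3.75 · 14 = 26.25.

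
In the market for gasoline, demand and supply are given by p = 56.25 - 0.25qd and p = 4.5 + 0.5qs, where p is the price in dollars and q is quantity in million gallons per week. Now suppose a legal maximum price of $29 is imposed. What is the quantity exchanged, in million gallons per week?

Rearranging demand gives qd = 225 - 4p; rearranging supply gives qs = 2p - 9. Setting quantity demanded equal to quantity supplied, 225 - 4p = 2p - 9, gives p* = 39 and q* = 69.
The ceiling of 29 is below the equilibrium price 39, so it binds.
At p = 29: qd = 225 - 4·29 = 109 and qs = 2·29 - 9 = 49.
The quantity actually transacted is the short side, supply: 49.

49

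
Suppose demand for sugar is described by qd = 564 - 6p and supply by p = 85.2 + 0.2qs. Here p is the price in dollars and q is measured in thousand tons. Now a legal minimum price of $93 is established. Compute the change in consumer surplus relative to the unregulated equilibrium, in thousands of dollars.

Rearranging supply gives qs = 5p - 426. Setting quantity demanded equal to quantity supplied, 564 - 6p = 5p - 426, gives p* = 90 and q* = 24.
The floor of 93 is above the equilibrium price 90, so it binds.
At p = 93: qd = 564 - 6·93 = 6 and qs = 5·93 - 426 = 39.
Consumer surplus without the control is ½ · (94 - 90) · 24 = 48.
With the floor, consumers buy 6 units at 93, so CS = ½ · (94 - 93) · 6 = 3.
Change in consumer surplus = 3 - 48 = -45.

-45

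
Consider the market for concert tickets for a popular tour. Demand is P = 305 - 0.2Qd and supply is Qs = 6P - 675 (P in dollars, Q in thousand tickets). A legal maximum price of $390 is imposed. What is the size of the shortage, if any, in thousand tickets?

0

Rearranging demand gives Qd = 1525 - 5P. Setting quantity demanded equal to quantity supplied, 1525 - 5P = 6P - 675, gives P* = 200 and Q* = 525.
Since 390 is above P* = 200, the ceiling does not bind and the free-market outcome prevails.
Since the control does not bind, there is no shortage.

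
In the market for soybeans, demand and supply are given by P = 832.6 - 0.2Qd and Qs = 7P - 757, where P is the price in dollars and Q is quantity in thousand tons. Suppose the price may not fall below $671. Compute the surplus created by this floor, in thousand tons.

3132

Rearranging demand gives Qd = 4163 - 5P. In a free market, 4163 - 5P = 7P - 757 gives the equilibrium P* = 410, Q* = 2113.
The floor of 671 is above the equilibrium price 410, so it binds.
At P = 671: Qd = 4163 - 5·671 = 808 and Qs = 7·671 - 757 = 3940.
Surplus = Qs - Qd = 3940 - 808 = 3132.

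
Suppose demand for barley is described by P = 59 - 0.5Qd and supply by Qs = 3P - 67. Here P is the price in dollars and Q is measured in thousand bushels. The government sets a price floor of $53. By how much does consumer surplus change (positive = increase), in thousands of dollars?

Rearranging demand gives Qd = 118 - 2P. Setting quantity demanded equal to quantity supplied, 118 - 2P = 3P - 67, gives P* = 37 and Q* = 44.
The floor of 53 is above the equilibrium price 37, so it binds.
At P = 53: Qd = 118 - 2·53 = 12 and Qs = 3·53 - 67 = 92.
Consumer surplus without the control is ½ · (59 - 37) · 44 = 484.
With the floor, consumers buy 12 units at 53, so CS = ½ · (59 - 53) · 12 = 36.
Change in consumer surplus = 36 - 484 = -448.

-448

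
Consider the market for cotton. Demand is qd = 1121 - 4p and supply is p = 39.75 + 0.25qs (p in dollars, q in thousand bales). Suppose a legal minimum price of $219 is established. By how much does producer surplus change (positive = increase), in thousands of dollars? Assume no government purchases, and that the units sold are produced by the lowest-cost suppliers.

7493

Rearranging supply gives qs = 4p - 159. Equilibrium: 1121 - 4p = 4p - 159, so 1280 = 8p and p* = 160, q* = 481.
Since 219 > 160, the floor is binding.
At p = 219: qd = 1121 - 4·219 = 245 and qs = 4·219 - 159 = 717.
Producer surplus without the control is ½ · (160 - 39.75) · 481 = 28920.125.
With the floor, 245 units are sold at 219. The supply price at q = 245 is 101, so PS = ½ · [(219 - 39.75) + (219 - 101)] · 245 = 36413.125.
Change in producer surplus = 36413.125 - 28920.125 = 7493.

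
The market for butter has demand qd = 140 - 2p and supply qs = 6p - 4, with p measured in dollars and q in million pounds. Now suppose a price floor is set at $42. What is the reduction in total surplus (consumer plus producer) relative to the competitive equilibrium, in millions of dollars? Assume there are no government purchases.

Without the control the market clears where 140 - 2p = 6p - 4, i.e. p* = 18 and q* = 104.
Because the floor (42) lies above the market-clearing price, it is binding.
At p = 42: qd = 140 - 2·42 = 56 and qs = 6·42 - 4 = 248.
Quantity traded falls to 56. At q = 56 the demand price is (140 - 56)/2 = 42 and the supply price is (4 + 56)/6 = 10.
Deadweight loss = ½ · (42 - 10) · (104 - 56) = ½ · 32 · 48 = 768.

768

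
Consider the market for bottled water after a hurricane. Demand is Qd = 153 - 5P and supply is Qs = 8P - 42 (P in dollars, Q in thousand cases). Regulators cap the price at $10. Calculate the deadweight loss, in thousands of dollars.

Setting quantity demanded equal to quantity supplied, 153 - 5P = 8P - 42, gives P* = 15 and Q* = 78.
The ceiling of 10 is below the equilibrium price 15, so it binds.
At P = 10: Qd = 153 - 5·10 = 103 and Qs = 8·10 - 42 = 38.
Quantity traded falls to 38. At Q = 38 the demand price is (153 - 38)/5 = 23 and the supply price is (42 + 38)/8 = 10.
Deadweight loss = ½ · (23 - 10) · (78 - 38) = ½ · 13 · 40 = 260.

260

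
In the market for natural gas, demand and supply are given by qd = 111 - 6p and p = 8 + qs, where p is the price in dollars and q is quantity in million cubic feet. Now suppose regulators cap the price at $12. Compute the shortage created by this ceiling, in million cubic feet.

Rearranging supply gives qs = p - 8. In a free market, 111 - 6p = p - 8 gives the equilibrium p* = 17, q* = 9.
Because the ceiling (12) lies below the market-clearing price, it is binding.
At p = 12: qd = 111 - 6·12 = 39 and qs = 12 - 8 = 4.
Shortage = qd - qs = 39 - 4 = 35.

35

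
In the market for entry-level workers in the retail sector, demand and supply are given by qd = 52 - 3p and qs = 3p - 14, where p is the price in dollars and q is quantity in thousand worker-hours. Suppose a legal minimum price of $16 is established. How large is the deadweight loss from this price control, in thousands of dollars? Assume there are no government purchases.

Without the control the market clears where 52 - 3p = 3p - 14, i.e. p* = 11 and q* = 19.
Since 16 > 11, the floor is binding.
At p = 16: qd = 52 - 3·16 = 4 and qs = 3·16 - 14 = 34.
Quantity traded falls to 4. At q = 4 the demand price is (52 - 4)/3 = 16 and the supply price is (14 + 4)/3 = 6.
Deadweight loss = ½ · (16 - 6) · (19 - 4) = ½ · 10 · 15 = 75.

75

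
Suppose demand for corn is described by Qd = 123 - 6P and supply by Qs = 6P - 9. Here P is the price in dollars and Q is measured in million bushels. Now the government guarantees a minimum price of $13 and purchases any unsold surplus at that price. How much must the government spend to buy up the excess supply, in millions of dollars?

312

Without the control the market clears where 123 - 6P = 6P - 9, i.e. P* = 11 and Q* = 57.
Since 13 > 11, the floor is binding.
At P = 13: Qd = 123 - 6·13 = 45 and Qs = 6·13 - 9 = 69.
Surplus = Qs - Qd = 24.
Government expenditure = surplus × support price = 24 × 13 = 312.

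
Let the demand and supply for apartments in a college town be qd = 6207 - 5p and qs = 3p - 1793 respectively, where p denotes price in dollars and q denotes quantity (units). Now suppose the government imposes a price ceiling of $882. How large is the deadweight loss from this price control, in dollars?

Without the control the market clears where 6207 - 5p = 3p - 1793, i.e. p* = 1000 and q* = 1207.
Because the ceiling (882) lies below the market-clearing price, it is binding.
At p = 882: qd = 6207 - 5·882 = 1797 and qs = 3·882 - 1793 = 853.
Quantity traded falls to 853. At q = 853 the demand price is (6207 - 853)/5 = 1070.8 and the supply price is (1793 + 853)/3 = 882.
Deadweight loss = ½ · (1070.8 - 882) · (1207 - 853) = ½ · 188.8 · 354 = 33417.6.

33417.6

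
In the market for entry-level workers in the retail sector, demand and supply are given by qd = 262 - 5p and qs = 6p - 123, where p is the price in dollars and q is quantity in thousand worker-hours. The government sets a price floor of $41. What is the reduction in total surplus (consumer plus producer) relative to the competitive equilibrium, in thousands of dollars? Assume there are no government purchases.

Equilibrium: 262 - 5p = 6p - 123, so 385 = 11p and p* = 35, q* = 87.
Since 41 > 35, the floor is binding.
At p = 41: qd = 262 - 5·41 = 57 and qs = 6·41 - 123 = 123.
Quantity traded falls to 57. At q = 57 the demand price is (262 - 57)/5 = 41 and the supply price is (123 + 57)/6 = 30.
Deadweight loss = ½ · (41 - 30) · (87 - 57) = ½ · 11 · 30 = 165.

165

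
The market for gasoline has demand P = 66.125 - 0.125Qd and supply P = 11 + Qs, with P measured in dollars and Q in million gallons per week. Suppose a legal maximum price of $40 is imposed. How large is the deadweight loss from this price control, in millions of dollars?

225

Rearranging demand gives Qd = 529 - 8P; rearranging supply gives Qs = P - 11. Without the control the market clears where 529 - 8P = P - 11, i.e. P* = 60 and Q* = 49.
The ceiling of 40 is below the equilibrium price 60, so it binds.
At P = 40: Qd = 529 - 8·40 = 209 and Qs = 40 - 11 = 29.
Quantity traded falls to 29. At Q = 29 the demand price is (529 - 29)/8 = 62.5 and the supply price is 11 + 29 = 40.
Deadweight loss = ½ · (62.5 - 40) · (49 - 29) = ½ · 22.5 · 20 = 225.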